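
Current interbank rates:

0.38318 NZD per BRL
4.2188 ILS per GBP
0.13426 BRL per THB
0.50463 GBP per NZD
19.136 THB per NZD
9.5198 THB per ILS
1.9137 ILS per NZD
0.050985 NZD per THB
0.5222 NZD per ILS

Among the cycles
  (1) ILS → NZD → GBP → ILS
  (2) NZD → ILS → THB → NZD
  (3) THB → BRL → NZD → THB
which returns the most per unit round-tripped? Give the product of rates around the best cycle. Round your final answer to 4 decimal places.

1.1117

(1) 0.5222 × 0.50463 × 4.2188 = 1.11173
(2) 1.9137 × 9.5198 × 0.050985 = 0.92885
(3) 0.13426 × 0.38318 × 19.136 = 0.98447
Highest is cycle (1) at 1.1117 (>1, arbitrage).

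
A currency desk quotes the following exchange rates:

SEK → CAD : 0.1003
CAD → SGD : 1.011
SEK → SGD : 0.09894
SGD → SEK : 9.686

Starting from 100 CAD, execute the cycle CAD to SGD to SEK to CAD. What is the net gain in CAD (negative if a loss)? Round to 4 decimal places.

100 CAD × 1.011 = 101.1 SGD
101.1 SGD × 9.686 = 979.2546 SEK
979.2546 SEK × 0.1003 = 98.21923638 CAD
Net change: 98.21923638 − 100 = -1.78076362 CAD

-1.7808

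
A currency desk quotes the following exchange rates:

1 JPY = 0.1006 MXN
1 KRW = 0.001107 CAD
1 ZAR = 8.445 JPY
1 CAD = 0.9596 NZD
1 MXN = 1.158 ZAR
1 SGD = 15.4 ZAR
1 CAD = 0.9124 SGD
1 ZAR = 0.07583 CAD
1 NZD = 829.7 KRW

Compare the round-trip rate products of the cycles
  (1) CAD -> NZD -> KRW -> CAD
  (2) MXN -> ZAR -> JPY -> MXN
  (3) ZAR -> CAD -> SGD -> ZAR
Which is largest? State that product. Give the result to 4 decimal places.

1.0655

(1) 0.9596 × 829.7 × 0.001107 = 0.88137
(2) 1.158 × 8.445 × 0.1006 = 0.98380
(3) 0.07583 × 0.9124 × 15.4 = 1.06548
Highest is cycle (3) at 1.0655 (>1, arbitrage).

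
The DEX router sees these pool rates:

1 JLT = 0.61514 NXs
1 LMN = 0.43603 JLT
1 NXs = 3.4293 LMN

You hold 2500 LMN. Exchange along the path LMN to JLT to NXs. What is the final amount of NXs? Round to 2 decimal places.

2500 LMN × 0.43603 = 1090.075 JLT
1090.075 JLT × 0.61514 = 670.5487355 NXs

670.55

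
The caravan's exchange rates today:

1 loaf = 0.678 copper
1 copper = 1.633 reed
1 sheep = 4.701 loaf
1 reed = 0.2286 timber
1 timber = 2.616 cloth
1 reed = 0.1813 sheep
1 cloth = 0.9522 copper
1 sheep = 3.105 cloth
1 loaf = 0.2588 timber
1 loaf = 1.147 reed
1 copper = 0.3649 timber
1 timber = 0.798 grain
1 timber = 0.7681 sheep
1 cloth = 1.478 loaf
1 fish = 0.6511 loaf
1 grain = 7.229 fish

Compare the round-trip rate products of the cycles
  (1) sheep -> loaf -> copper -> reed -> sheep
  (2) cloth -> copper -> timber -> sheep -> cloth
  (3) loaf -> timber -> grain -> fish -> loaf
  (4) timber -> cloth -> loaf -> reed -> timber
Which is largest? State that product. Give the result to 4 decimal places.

(1) 4.701 × 0.678 × 1.633 × 0.1813 = 0.94363
(2) 0.9522 × 0.3649 × 0.7681 × 3.105 = 0.82867
(3) 0.2588 × 0.798 × 7.229 × 0.6511 = 0.97206
(4) 2.616 × 1.478 × 1.147 × 0.2286 = 1.01380
Highest is cycle (4) at 1.0138 (>1, arbitrage).

1.0138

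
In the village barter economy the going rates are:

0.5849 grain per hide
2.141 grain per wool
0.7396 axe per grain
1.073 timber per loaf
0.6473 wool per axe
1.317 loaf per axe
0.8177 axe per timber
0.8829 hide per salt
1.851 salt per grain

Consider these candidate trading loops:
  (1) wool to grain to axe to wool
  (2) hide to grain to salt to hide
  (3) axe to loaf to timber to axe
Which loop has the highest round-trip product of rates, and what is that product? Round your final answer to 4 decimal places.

(1) 2.141 × 0.7396 × 0.6473 = 1.02499
(2) 0.5849 × 1.851 × 0.8829 = 0.95587
(3) 1.317 × 1.073 × 0.8177 = 1.15553
Highest is cycle (3) at 1.1555 (>1, arbitrage).

1.1555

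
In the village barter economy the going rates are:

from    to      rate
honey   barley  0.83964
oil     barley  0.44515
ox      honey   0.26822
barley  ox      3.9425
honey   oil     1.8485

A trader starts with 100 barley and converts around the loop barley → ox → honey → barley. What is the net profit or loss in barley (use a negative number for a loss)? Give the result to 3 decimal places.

100 barley × 3.9425 = 394.25 ox
394.25 ox × 0.26822 = 105.745735 honey
105.745735 honey × 0.83964 = 88.7883489354 barley
Net change: 88.7883489354 − 100 = -11.2116510646 barley

-11.212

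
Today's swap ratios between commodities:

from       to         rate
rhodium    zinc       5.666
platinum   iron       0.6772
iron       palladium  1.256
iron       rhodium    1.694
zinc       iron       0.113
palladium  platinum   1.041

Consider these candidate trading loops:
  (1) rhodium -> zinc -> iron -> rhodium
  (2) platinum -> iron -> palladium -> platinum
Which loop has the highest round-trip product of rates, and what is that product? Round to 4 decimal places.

1.0846

(1) 5.666 × 0.113 × 1.694 = 1.08460
(2) 0.6772 × 1.256 × 1.041 = 0.88544
Highest is cycle (1) at 1.0846 (>1, arbitrage).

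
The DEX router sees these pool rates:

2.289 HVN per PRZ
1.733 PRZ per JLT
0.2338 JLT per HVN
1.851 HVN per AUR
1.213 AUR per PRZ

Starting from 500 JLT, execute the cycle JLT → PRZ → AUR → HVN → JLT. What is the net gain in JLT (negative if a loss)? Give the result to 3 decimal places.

-45.137

500 JLT × 1.733 = 866.5 PRZ
866.5 PRZ × 1.213 = 1051.0645 AUR
1051.0645 AUR × 1.851 = 1945.5203895 HVN
1945.5203895 HVN × 0.2338 = 454.8626670651 JLT
Net change: 454.8626670651 − 500 = -45.1373329349 JLT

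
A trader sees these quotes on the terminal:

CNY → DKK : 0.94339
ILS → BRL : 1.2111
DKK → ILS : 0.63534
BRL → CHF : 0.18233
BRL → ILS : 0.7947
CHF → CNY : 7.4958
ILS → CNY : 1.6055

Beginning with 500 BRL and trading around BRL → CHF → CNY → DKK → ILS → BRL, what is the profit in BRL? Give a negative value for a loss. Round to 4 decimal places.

-3.9521

500 BRL × 0.18233 = 91.165 CHF
91.165 CHF × 7.4958 = 683.354607 CNY
683.354607 CNY × 0.94339 = 644.66990269773 DKK
644.66990269773 DKK × 0.63534 = 409.5845759799757782 ILS
409.5845759799757782 ILS × 1.2111 = 496.04787996934866497802 BRL
Net change: 496.04787996934866497802 − 500 = -3.95212003065133502198 BRL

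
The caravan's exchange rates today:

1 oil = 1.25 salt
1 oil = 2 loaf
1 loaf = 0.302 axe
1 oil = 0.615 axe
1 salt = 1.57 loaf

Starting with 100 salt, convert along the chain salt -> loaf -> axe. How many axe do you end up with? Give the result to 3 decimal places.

47.414

100 salt × 1.57 = 157 loaf
157 loaf × 0.302 = 47.414 axe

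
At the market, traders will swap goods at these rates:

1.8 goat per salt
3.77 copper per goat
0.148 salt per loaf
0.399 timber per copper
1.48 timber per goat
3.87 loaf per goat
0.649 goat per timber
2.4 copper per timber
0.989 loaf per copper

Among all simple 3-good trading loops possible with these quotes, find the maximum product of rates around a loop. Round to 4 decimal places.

1.0310

goat→loaf→salt→goat: 3.87 × 0.148 × 1.8 = 1.03097
goat→copper→timber→goat: 3.77 × 0.399 × 0.649 = 0.97625
Maximum is goat→loaf→salt→goat at 1.0310; arbitrage exists.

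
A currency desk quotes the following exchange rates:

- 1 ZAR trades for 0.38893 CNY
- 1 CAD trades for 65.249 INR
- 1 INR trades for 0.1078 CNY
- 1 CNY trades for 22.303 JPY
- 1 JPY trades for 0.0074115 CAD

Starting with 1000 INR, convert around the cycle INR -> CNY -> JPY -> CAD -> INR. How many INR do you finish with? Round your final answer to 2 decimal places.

1162.68

1000 INR × 0.1078 = 107.8 CNY
107.8 CNY × 22.303 = 2404.2634 JPY
2404.2634 JPY × 0.0074115 = 17.8191981891 CAD
17.8191981891 CAD × 65.249 = 1162.6848626405859 INR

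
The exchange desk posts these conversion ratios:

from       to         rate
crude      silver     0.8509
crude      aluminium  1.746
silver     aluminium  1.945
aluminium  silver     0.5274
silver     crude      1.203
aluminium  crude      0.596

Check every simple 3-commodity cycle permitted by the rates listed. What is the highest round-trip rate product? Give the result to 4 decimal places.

1.1078

crude→aluminium→silver→crude: 1.746 × 0.5274 × 1.203 = 1.10777
crude→silver→aluminium→crude: 0.8509 × 1.945 × 0.596 = 0.98638
Maximum is crude→aluminium→silver→crude at 1.1078; arbitrage exists.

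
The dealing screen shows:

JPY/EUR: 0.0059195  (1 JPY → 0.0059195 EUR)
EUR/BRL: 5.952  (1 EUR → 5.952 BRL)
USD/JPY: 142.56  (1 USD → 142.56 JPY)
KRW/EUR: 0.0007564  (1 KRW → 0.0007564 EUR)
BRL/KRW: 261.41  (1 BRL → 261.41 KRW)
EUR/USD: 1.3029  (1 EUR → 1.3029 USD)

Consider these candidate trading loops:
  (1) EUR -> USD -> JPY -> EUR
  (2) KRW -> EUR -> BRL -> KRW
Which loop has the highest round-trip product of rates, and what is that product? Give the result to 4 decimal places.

1.1769

(1) 1.3029 × 142.56 × 0.0059195 = 1.09950
(2) 0.0007564 × 5.952 × 261.41 = 1.17689
Highest is cycle (2) at 1.1769 (>1, arbitrage).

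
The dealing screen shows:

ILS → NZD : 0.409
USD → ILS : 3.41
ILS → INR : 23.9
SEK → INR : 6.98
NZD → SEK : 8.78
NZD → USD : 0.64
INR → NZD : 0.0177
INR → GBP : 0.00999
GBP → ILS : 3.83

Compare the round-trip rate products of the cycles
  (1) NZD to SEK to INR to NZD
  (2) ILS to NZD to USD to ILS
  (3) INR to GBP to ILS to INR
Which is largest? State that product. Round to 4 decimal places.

(1) 8.78 × 6.98 × 0.0177 = 1.08473
(2) 0.409 × 0.64 × 3.41 = 0.89260
(3) 0.00999 × 3.83 × 23.9 = 0.91445
Highest is cycle (1) at 1.0847 (>1, arbitrage).

1.0847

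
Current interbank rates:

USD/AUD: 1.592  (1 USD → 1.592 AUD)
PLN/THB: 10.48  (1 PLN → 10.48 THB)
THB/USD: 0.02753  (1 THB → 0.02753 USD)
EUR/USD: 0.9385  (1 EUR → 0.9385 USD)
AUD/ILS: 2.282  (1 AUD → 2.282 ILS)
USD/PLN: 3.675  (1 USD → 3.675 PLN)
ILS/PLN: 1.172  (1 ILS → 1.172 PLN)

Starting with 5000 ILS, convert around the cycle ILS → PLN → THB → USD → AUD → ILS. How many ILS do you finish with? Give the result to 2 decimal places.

5000 ILS × 1.172 = 5860 PLN
5860 PLN × 10.48 = 61412.8 THB
61412.8 THB × 0.02753 = 1690.694384 USD
1690.694384 USD × 1.592 = 2691.585459328 AUD
2691.585459328 AUD × 2.282 = 6142.198018186496 ILS

6142.20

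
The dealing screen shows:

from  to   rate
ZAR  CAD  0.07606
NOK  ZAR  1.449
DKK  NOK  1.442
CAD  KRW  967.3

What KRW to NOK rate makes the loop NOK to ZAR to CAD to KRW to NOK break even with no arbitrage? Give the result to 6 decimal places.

0.009380

Known legs of the cycle: 1.449 × 0.07606 × 967.3 = 106.607042262
For no arbitrage the full-cycle product must be 1, so the missing rate is 1 / 106.607042262 ≈ 0.00938024.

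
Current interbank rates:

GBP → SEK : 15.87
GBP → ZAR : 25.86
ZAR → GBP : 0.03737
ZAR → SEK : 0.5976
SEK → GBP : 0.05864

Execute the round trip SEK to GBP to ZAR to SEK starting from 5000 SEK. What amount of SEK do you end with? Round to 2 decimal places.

4531.09

5000 SEK × 0.05864 = 293.2 GBP
293.2 GBP × 25.86 = 7582.152 ZAR
7582.152 ZAR × 0.5976 = 4531.0940352 SEK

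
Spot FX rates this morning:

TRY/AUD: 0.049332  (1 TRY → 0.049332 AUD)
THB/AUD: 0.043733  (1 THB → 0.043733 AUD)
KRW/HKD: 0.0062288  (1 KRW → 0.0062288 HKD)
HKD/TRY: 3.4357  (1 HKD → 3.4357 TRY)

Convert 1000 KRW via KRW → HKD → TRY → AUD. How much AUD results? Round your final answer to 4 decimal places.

1.0557

1000 KRW × 0.0062288 = 6.2288 HKD
6.2288 HKD × 3.4357 = 21.40028816 TRY
21.40028816 TRY × 0.049332 = 1.05571901550912 AUD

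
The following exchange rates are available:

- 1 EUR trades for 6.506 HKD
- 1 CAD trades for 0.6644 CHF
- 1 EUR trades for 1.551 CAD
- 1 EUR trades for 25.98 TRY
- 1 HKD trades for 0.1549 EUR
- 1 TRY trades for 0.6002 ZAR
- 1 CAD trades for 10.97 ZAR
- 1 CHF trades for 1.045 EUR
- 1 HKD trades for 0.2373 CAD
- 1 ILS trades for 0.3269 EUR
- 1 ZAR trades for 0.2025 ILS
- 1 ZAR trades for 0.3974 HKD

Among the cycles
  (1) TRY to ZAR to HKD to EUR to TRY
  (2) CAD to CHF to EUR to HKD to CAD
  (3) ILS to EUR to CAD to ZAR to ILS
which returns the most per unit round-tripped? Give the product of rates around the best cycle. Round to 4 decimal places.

(1) 0.6002 × 0.3974 × 0.1549 × 25.98 = 0.95987
(2) 0.6644 × 1.045 × 6.506 × 0.2373 = 1.07191
(3) 0.3269 × 1.551 × 10.97 × 0.2025 = 1.12631
Highest is cycle (3) at 1.1263 (>1, arbitrage).

1.1263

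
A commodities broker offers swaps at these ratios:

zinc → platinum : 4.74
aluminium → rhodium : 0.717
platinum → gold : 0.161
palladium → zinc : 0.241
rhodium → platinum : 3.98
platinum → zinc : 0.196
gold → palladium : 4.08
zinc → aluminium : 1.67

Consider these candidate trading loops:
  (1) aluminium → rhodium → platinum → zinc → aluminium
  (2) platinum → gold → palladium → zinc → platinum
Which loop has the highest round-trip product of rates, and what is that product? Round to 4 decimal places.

(1) 0.717 × 3.98 × 0.196 × 1.67 = 0.93406
(2) 0.161 × 4.08 × 0.241 × 4.74 = 0.75038
Highest is cycle (1) at 0.9341 (≤1, no arbitrage).

0.9341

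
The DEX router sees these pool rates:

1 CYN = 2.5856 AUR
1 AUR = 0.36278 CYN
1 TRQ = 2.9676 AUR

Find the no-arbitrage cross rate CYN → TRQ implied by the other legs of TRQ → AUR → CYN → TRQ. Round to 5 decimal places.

Known legs of the cycle: 2.9676 × 0.36278 = 1.076585928
For no arbitrage the full-cycle product must be 1, so the missing rate is 1 / 1.076585928 ≈ 0.9288622.

0.92886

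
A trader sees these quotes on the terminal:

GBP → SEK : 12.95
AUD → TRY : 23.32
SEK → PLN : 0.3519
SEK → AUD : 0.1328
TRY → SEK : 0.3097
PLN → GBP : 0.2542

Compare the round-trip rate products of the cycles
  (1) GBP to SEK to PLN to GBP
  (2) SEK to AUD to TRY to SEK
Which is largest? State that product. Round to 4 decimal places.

(1) 12.95 × 0.3519 × 0.2542 = 1.15842
(2) 0.1328 × 23.32 × 0.3097 = 0.95911
Highest is cycle (1) at 1.1584 (>1, arbitrage).

1.1584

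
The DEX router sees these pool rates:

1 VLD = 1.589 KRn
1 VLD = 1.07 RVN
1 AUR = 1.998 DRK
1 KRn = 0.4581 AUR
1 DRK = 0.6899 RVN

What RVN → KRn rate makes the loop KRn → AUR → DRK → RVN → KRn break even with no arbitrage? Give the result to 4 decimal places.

1.5836

Known legs of the cycle: 0.4581 × 1.998 × 0.6899 = 0.63145429362
For no arbitrage the full-cycle product must be 1, so the missing rate is 1 / 0.63145429362 ≈ 1.583646.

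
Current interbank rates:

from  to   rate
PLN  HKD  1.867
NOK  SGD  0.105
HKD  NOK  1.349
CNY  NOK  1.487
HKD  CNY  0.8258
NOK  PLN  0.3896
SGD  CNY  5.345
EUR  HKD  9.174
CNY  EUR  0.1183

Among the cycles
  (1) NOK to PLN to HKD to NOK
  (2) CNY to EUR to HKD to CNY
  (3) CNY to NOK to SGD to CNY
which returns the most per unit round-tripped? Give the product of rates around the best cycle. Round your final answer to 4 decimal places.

0.9812

(1) 0.3896 × 1.867 × 1.349 = 0.98124
(2) 0.1183 × 9.174 × 0.8258 = 0.89623
(3) 1.487 × 0.105 × 5.345 = 0.83454
Highest is cycle (1) at 0.9812 (≤1, no arbitrage).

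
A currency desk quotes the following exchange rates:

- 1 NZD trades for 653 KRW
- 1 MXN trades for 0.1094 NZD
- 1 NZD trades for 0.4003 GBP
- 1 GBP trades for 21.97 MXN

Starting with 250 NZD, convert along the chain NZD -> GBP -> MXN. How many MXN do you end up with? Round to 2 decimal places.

2198.65

250 NZD × 0.4003 = 100.075 GBP
100.075 GBP × 21.97 = 2198.64775 MXN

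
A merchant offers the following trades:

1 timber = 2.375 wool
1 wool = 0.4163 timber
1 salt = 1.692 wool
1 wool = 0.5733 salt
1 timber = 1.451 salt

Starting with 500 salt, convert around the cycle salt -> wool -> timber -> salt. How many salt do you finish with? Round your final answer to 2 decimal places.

511.03

500 salt × 1.692 = 846 wool
846 wool × 0.4163 = 352.1898 timber
352.1898 timber × 1.451 = 511.0273998 salt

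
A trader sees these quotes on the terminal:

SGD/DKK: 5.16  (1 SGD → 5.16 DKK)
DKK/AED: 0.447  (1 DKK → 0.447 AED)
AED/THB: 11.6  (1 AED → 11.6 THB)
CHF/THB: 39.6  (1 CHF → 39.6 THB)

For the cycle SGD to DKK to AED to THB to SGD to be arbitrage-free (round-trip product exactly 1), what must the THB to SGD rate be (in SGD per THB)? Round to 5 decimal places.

Known legs of the cycle: 5.16 × 0.447 × 11.6 = 26.755632
For no arbitrage the full-cycle product must be 1, so the missing rate is 1 / 26.755632 ≈ 0.0373753.

0.03738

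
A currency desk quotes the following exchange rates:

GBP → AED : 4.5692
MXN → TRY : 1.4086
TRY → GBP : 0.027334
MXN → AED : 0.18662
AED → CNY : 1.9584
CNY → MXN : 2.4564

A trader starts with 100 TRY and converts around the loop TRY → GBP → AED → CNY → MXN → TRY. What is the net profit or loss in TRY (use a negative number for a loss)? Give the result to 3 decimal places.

100 TRY × 0.027334 = 2.7334 GBP
2.7334 GBP × 4.5692 = 12.48945128 AED
12.48945128 AED × 1.9584 = 24.459341386752 CNY
24.459341386752 CNY × 2.4564 = 60.0819261824176128 MXN
60.0819261824176128 MXN × 1.4086 = 84.63140122055344939008 TRY
Net change: 84.63140122055344939008 − 100 = -15.36859877944655060992 TRY

-15.369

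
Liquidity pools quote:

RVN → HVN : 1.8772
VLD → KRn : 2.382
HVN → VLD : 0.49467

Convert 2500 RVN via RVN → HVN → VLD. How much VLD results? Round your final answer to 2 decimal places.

2321.49

2500 RVN × 1.8772 = 4693 HVN
4693 HVN × 0.49467 = 2321.48631 VLD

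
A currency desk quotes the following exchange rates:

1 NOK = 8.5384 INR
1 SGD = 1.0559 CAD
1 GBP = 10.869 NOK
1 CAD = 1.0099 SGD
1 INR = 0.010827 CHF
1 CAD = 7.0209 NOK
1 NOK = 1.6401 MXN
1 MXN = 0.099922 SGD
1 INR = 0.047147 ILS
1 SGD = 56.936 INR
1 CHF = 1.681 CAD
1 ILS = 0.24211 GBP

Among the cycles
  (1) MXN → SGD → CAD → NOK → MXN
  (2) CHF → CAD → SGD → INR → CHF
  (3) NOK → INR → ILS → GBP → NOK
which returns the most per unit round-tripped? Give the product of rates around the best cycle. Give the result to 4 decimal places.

1.2149

(1) 0.099922 × 1.0559 × 7.0209 × 1.6401 = 1.21492
(2) 1.681 × 1.0099 × 56.936 × 0.010827 = 1.04650
(3) 8.5384 × 0.047147 × 0.24211 × 10.869 = 1.05933
Highest is cycle (1) at 1.2149 (>1, arbitrage).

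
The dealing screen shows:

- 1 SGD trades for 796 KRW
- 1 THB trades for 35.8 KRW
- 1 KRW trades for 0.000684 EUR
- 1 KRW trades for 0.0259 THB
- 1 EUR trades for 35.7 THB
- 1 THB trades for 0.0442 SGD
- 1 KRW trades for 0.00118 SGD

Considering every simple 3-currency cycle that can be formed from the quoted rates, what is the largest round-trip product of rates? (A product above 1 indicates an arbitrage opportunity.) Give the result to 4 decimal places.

0.9112

SGD→KRW→THB→SGD: 796 × 0.0259 × 0.0442 = 0.91124
EUR→THB→KRW→EUR: 35.7 × 35.8 × 0.000684 = 0.87419
Maximum is SGD→KRW→THB→SGD at 0.9112; no arbitrage — every cycle loses value.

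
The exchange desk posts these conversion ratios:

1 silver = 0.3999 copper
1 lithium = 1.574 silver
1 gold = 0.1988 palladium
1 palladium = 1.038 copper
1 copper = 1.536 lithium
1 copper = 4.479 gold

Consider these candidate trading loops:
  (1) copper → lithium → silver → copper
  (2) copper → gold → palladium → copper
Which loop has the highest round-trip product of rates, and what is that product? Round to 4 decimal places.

0.9668

(1) 1.536 × 1.574 × 0.3999 = 0.96682
(2) 4.479 × 0.1988 × 1.038 = 0.92426
Highest is cycle (1) at 0.9668 (≤1, no arbitrage).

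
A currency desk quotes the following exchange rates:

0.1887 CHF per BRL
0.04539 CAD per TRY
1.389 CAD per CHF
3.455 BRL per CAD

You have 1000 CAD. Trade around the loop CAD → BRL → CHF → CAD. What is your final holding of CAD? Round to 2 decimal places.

1000 CAD × 3.455 = 3455 BRL
3455 BRL × 0.1887 = 651.9585 CHF
651.9585 CHF × 1.389 = 905.5703565 CAD

905.57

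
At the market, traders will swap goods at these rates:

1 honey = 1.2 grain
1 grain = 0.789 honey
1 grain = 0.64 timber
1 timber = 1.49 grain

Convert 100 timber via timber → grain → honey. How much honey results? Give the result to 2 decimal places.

117.56

100 timber × 1.49 = 149 grain
149 grain × 0.789 = 117.561 honey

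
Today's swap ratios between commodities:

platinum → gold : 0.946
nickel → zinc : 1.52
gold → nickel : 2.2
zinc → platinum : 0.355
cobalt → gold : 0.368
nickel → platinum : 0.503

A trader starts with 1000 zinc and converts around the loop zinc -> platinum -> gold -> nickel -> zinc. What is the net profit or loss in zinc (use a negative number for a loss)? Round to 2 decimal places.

123.02

1000 zinc × 0.355 = 355 platinum
355 platinum × 0.946 = 335.83 gold
335.83 gold × 2.2 = 738.826 nickel
738.826 nickel × 1.52 = 1123.01552 zinc
Net change: 1123.01552 − 1000 = 123.01552 zinc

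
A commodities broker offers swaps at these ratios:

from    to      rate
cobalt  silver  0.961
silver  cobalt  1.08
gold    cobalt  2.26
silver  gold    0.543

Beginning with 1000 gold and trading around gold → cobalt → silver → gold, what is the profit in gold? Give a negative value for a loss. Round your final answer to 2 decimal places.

179.32

1000 gold × 2.26 = 2260 cobalt
2260 cobalt × 0.961 = 2171.86 silver
2171.86 silver × 0.543 = 1179.31998 gold
Net change: 1179.31998 − 1000 = 179.31998 gold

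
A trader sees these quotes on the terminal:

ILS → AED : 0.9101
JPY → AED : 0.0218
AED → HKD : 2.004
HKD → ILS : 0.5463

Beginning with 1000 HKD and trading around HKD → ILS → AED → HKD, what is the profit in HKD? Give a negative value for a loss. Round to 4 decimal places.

1000 HKD × 0.5463 = 546.3 ILS
546.3 ILS × 0.9101 = 497.18763 AED
497.18763 AED × 2.004 = 996.36401052 HKD
Net change: 996.36401052 − 1000 = -3.63598948 HKD

-3.6360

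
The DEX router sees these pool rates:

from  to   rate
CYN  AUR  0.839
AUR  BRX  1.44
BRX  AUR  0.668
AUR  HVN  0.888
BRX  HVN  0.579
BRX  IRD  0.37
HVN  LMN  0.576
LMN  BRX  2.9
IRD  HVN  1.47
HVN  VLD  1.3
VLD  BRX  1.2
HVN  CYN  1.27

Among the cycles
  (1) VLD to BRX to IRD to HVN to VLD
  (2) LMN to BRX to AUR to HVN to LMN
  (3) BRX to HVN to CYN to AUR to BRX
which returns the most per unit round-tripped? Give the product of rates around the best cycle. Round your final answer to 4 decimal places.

0.9909

(1) 1.2 × 0.37 × 1.47 × 1.3 = 0.84848
(2) 2.9 × 0.668 × 0.888 × 0.576 = 0.99085
(3) 0.579 × 1.27 × 0.839 × 1.44 = 0.88840
Highest is cycle (2) at 0.9909 (≤1, no arbitrage).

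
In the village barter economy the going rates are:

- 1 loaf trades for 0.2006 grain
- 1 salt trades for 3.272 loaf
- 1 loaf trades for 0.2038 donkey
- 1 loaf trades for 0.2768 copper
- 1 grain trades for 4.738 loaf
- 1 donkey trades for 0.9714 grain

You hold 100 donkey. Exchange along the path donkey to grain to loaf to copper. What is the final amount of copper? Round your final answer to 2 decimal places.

127.40

100 donkey × 0.9714 = 97.14 grain
97.14 grain × 4.738 = 460.24932 loaf
460.24932 loaf × 0.2768 = 127.397011776 copper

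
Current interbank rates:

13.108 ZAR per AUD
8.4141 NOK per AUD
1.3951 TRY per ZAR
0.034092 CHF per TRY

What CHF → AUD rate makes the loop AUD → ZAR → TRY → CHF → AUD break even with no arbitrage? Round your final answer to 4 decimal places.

1.6040

Known legs of the cycle: 13.108 × 1.3951 × 0.034092 = 0.6234394085136
For no arbitrage the full-cycle product must be 1, so the missing rate is 1 / 0.6234394085136 ≈ 1.604005.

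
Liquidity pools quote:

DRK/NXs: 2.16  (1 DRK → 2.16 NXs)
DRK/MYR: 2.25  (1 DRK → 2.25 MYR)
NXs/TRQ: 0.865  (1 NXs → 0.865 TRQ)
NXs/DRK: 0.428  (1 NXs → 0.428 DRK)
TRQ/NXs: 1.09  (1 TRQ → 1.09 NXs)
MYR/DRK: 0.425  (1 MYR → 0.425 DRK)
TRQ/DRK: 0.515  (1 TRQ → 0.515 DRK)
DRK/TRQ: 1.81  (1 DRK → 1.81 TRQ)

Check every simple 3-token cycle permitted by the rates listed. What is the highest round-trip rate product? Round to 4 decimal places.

TRQ→DRK→NXs→TRQ: 0.515 × 2.16 × 0.865 = 0.96223
TRQ→NXs→DRK→TRQ: 1.09 × 0.428 × 1.81 = 0.84440
Maximum is TRQ→DRK→NXs→TRQ at 0.9622; no arbitrage — every cycle loses value.

0.9622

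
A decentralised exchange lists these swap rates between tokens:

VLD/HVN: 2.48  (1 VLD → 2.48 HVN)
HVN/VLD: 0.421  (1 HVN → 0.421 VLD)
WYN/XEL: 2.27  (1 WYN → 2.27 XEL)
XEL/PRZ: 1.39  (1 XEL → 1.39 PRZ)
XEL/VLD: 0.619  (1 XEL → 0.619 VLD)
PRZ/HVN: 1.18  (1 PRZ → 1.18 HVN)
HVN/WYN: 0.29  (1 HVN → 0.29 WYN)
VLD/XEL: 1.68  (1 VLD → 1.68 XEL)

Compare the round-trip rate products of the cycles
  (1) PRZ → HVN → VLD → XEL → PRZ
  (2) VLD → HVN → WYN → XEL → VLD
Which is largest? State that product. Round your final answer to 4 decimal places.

(1) 1.18 × 0.421 × 1.68 × 1.39 = 1.16008
(2) 2.48 × 0.29 × 2.27 × 0.619 = 1.01057
Highest is cycle (1) at 1.1601 (>1, arbitrage).

1.1601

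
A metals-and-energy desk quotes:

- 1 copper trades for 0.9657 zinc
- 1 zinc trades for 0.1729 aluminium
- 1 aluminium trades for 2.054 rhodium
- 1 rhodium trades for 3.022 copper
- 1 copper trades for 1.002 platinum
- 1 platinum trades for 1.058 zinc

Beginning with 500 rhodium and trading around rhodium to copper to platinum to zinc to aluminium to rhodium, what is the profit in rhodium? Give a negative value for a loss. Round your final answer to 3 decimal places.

500 rhodium × 3.022 = 1511 copper
1511 copper × 1.002 = 1514.022 platinum
1514.022 platinum × 1.058 = 1601.835276 zinc
1601.835276 zinc × 0.1729 = 276.9573192204 aluminium
276.9573192204 aluminium × 2.054 = 568.8703336787016 rhodium
Net change: 568.8703336787016 − 500 = 68.8703336787016 rhodium

68.870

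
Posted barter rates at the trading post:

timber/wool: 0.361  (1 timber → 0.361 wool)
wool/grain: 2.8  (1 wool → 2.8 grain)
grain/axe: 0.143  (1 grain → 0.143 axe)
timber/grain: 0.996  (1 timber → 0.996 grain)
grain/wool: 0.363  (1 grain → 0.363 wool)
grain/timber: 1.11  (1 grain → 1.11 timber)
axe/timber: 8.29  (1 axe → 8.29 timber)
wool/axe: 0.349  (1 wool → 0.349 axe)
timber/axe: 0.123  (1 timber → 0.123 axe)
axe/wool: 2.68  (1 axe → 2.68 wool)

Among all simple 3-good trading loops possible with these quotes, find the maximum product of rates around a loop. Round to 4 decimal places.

timber→grain→axe→timber: 0.996 × 0.143 × 8.29 = 1.18073
timber→wool→grain→timber: 0.361 × 2.8 × 1.11 = 1.12199
wool→grain→axe→wool: 2.8 × 0.143 × 2.68 = 1.07307
timber→wool→axe→timber: 0.361 × 0.349 × 8.29 = 1.04445
Maximum is timber→grain→axe→timber at 1.1807; arbitrage exists.

1.1807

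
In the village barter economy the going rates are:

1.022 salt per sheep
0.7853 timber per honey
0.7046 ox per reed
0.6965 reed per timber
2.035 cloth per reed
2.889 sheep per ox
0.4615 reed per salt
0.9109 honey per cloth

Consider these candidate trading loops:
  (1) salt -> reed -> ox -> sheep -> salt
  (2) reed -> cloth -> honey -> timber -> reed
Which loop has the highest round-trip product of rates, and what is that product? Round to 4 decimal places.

(1) 0.4615 × 0.7046 × 2.889 × 1.022 = 0.96009
(2) 2.035 × 0.9109 × 0.7853 × 0.6965 = 1.01389
Highest is cycle (2) at 1.0139 (>1, arbitrage).

1.0139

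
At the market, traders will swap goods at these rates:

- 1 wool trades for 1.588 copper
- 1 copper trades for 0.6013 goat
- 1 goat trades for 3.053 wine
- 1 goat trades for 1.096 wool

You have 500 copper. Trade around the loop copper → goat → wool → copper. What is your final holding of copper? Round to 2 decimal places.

500 copper × 0.6013 = 300.65 goat
300.65 goat × 1.096 = 329.5124 wool
329.5124 wool × 1.588 = 523.2656912 copper

523.27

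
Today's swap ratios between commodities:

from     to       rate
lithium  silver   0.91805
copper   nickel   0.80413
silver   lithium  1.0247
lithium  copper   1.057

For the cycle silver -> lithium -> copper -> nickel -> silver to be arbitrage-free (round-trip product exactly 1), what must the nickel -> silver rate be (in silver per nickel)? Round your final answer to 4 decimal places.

1.1482

Known legs of the cycle: 1.0247 × 1.057 × 0.80413 = 0.870959555627
For no arbitrage the full-cycle product must be 1, so the missing rate is 1 / 0.870959555627 ≈ 1.148159.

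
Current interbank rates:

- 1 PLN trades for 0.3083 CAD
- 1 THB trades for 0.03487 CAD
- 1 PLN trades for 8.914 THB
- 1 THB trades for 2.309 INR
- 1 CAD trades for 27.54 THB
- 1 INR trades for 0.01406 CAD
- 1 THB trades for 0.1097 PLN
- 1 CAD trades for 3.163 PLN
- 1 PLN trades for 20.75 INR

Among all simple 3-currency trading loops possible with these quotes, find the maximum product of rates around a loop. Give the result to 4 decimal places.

0.9832

PLN→THB→CAD→PLN: 8.914 × 0.03487 × 3.163 = 0.98316
PLN→CAD→THB→PLN: 0.3083 × 27.54 × 0.1097 = 0.93142
PLN→INR→CAD→PLN: 20.75 × 0.01406 × 3.163 = 0.92279
CAD→THB→INR→CAD: 27.54 × 2.309 × 0.01406 = 0.89407
Maximum is PLN→THB→CAD→PLN at 0.9832; no arbitrage — every cycle loses value.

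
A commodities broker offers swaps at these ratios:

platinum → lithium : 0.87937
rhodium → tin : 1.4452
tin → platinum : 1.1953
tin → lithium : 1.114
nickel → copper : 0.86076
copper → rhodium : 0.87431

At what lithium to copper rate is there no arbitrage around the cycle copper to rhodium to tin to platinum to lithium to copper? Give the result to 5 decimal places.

0.75294

Known legs of the cycle: 0.87431 × 1.4452 × 1.1953 × 0.87937 = 1.328134210495572332
For no arbitrage the full-cycle product must be 1, so the missing rate is 1 / 1.328134210495572332 ≈ 0.7529360.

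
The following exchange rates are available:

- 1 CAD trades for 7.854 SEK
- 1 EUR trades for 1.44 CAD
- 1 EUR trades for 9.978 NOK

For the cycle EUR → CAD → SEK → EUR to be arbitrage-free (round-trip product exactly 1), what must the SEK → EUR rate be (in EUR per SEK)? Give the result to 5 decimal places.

Known legs of the cycle: 1.44 × 7.854 = 11.30976
For no arbitrage the full-cycle product must be 1, so the missing rate is 1 / 11.30976 ≈ 0.0884192.

0.08842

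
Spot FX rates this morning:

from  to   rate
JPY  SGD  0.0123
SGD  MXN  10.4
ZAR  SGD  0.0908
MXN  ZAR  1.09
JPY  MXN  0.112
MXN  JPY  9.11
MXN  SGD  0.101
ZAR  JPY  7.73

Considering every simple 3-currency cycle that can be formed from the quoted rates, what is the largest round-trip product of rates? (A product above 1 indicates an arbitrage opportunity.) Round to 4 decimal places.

1.1654

SGD→MXN→JPY→SGD: 10.4 × 9.11 × 0.0123 = 1.16535
SGD→MXN→ZAR→SGD: 10.4 × 1.09 × 0.0908 = 1.02931
ZAR→JPY→MXN→ZAR: 7.73 × 0.112 × 1.09 = 0.94368
Maximum is SGD→MXN→JPY→SGD at 1.1654; arbitrage exists.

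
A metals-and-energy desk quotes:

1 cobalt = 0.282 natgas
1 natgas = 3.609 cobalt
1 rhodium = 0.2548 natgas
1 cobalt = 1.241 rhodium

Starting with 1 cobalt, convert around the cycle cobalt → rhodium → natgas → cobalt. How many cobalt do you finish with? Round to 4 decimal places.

1.1412

1 cobalt × 1.241 = 1.241 rhodium
1.241 rhodium × 0.2548 = 0.3162068 natgas
0.3162068 natgas × 3.609 = 1.1411903412 cobalt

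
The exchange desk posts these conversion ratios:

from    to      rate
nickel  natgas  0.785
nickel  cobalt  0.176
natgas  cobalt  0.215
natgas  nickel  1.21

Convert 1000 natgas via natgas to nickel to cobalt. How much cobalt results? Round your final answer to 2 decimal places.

212.96

1000 natgas × 1.21 = 1210 nickel
1210 nickel × 0.176 = 212.96 cobalt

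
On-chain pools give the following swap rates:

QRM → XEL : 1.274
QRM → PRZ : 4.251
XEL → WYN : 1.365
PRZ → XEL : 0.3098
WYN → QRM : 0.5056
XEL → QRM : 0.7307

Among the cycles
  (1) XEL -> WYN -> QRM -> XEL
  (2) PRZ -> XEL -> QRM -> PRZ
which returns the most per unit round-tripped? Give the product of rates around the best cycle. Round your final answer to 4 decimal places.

(1) 1.365 × 0.5056 × 1.274 = 0.87924
(2) 0.3098 × 0.7307 × 4.251 = 0.96230
Highest is cycle (2) at 0.9623 (≤1, no arbitrage).

0.9623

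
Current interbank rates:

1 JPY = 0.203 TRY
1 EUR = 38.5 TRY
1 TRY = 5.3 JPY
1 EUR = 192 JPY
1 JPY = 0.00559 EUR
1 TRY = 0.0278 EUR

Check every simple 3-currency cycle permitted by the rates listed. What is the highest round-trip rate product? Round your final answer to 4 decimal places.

EUR→TRY→JPY→EUR: 38.5 × 5.3 × 0.00559 = 1.14064
EUR→JPY→TRY→EUR: 192 × 0.203 × 0.0278 = 1.08353
Maximum is EUR→TRY→JPY→EUR at 1.1406; arbitrage exists.

1.1406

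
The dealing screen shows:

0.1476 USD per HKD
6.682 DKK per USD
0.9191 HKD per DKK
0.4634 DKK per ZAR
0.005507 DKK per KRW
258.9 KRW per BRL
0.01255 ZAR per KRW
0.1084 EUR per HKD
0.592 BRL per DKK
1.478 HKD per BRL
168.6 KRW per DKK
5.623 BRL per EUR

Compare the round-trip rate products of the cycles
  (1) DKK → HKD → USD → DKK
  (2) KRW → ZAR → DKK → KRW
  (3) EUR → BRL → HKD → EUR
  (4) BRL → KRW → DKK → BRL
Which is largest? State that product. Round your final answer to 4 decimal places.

(1) 0.9191 × 0.1476 × 6.682 = 0.90647
(2) 0.01255 × 0.4634 × 168.6 = 0.98052
(3) 5.623 × 1.478 × 0.1084 = 0.90089
(4) 258.9 × 0.005507 × 0.592 = 0.84405
Highest is cycle (2) at 0.9805 (≤1, no arbitrage).

0.9805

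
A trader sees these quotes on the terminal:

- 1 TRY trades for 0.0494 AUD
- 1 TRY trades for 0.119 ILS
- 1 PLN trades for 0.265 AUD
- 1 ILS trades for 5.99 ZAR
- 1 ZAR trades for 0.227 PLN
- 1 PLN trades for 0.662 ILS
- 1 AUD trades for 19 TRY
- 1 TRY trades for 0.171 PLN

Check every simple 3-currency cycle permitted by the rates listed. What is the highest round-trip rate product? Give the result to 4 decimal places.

0.9001

ILS→ZAR→PLN→ILS: 5.99 × 0.227 × 0.662 = 0.90014
AUD→TRY→PLN→AUD: 19 × 0.171 × 0.265 = 0.86099
Maximum is ILS→ZAR→PLN→ILS at 0.9001; no arbitrage — every cycle loses value.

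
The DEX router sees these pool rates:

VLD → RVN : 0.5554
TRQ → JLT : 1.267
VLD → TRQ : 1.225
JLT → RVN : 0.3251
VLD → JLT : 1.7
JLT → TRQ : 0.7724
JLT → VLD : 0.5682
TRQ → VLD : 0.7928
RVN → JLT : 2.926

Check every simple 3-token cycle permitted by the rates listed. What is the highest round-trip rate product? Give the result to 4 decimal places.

TRQ→VLD→JLT→TRQ: 0.7928 × 1.7 × 0.7724 = 1.04101
RVN→JLT→VLD→RVN: 2.926 × 0.5682 × 0.5554 = 0.92338
TRQ→JLT→VLD→TRQ: 1.267 × 0.5682 × 1.225 = 0.88189
Maximum is TRQ→VLD→JLT→TRQ at 1.0410; arbitrage exists.

1.0410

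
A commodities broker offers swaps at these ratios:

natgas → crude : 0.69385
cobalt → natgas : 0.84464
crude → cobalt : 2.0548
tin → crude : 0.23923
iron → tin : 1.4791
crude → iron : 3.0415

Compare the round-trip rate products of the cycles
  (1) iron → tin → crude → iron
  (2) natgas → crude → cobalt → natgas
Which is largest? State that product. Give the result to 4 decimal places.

1.2042

(1) 1.4791 × 0.23923 × 3.0415 = 1.07622
(2) 0.69385 × 2.0548 × 0.84464 = 1.20422
Highest is cycle (2) at 1.2042 (>1, arbitrage).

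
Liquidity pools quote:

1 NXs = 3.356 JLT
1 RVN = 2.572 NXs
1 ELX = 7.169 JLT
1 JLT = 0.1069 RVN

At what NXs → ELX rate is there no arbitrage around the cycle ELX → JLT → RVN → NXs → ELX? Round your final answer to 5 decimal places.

0.50733

Known legs of the cycle: 7.169 × 0.1069 × 2.572 = 1.9710936092
For no arbitrage the full-cycle product must be 1, so the missing rate is 1 / 1.9710936092 ≈ 0.5073326.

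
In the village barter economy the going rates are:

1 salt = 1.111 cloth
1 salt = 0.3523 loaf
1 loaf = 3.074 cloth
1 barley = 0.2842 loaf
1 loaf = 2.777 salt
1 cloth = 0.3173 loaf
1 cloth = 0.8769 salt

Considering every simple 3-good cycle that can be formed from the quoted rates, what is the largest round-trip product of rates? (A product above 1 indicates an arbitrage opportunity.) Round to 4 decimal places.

loaf→salt→cloth→loaf: 2.777 × 1.111 × 0.3173 = 0.97895
loaf→cloth→salt→loaf: 3.074 × 0.8769 × 0.3523 = 0.94966
Maximum is loaf→salt→cloth→loaf at 0.9789; no arbitrage — every cycle loses value.

0.9789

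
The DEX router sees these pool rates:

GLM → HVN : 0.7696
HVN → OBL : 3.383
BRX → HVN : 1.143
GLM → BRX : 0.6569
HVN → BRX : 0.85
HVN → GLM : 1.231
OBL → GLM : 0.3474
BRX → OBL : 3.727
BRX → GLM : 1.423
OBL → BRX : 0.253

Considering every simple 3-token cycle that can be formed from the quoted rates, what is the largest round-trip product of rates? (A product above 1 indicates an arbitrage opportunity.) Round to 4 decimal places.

OBL→BRX→HVN→OBL: 0.253 × 1.143 × 3.383 = 0.97829
HVN→BRX→GLM→HVN: 0.85 × 1.423 × 0.7696 = 0.93087
HVN→GLM→BRX→HVN: 1.231 × 0.6569 × 1.143 = 0.92428
OBL→GLM→HVN→OBL: 0.3474 × 0.7696 × 3.383 = 0.90448
OBL→GLM→BRX→OBL: 0.3474 × 0.6569 × 3.727 = 0.85053
Maximum is OBL→BRX→HVN→OBL at 0.9783; no arbitrage — every cycle loses value.

0.9783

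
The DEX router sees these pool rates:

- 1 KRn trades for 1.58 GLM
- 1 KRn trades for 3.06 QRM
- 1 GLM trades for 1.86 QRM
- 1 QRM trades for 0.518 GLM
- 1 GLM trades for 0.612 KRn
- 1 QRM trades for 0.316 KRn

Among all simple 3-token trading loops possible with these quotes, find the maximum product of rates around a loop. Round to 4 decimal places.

KRn→QRM→GLM→KRn: 3.06 × 0.518 × 0.612 = 0.97007
KRn→GLM→QRM→KRn: 1.58 × 1.86 × 0.316 = 0.92866
Maximum is KRn→QRM→GLM→KRn at 0.9701; no arbitrage — every cycle loses value.

0.9701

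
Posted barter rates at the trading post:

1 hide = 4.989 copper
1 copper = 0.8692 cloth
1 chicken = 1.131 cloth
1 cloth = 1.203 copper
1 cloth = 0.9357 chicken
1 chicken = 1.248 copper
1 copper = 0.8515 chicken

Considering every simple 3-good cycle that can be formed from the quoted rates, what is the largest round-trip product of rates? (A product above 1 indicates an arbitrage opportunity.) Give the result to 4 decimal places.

1.1585

cloth→copper→chicken→cloth: 1.203 × 0.8515 × 1.131 = 1.15854
cloth→chicken→copper→cloth: 0.9357 × 1.248 × 0.8692 = 1.01501
Maximum is cloth→copper→chicken→cloth at 1.1585; arbitrage exists.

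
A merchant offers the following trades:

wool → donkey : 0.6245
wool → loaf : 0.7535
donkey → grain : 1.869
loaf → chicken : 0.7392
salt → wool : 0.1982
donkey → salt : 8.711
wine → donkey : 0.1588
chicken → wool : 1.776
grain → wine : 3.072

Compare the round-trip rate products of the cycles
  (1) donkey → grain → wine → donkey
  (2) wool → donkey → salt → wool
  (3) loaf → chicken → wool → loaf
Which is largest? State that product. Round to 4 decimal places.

1.0782

(1) 1.869 × 3.072 × 0.1588 = 0.91176
(2) 0.6245 × 8.711 × 0.1982 = 1.07821
(3) 0.7392 × 1.776 × 0.7535 = 0.98921
Highest is cycle (2) at 1.0782 (>1, arbitrage).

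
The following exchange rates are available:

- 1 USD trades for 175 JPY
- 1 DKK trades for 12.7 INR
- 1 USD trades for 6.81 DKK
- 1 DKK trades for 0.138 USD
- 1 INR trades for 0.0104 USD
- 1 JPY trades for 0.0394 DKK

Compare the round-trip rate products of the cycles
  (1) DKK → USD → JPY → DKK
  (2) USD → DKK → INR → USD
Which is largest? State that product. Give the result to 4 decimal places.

0.9515

(1) 0.138 × 175 × 0.0394 = 0.95151
(2) 6.81 × 12.7 × 0.0104 = 0.89946
Highest is cycle (1) at 0.9515 (≤1, no arbitrage).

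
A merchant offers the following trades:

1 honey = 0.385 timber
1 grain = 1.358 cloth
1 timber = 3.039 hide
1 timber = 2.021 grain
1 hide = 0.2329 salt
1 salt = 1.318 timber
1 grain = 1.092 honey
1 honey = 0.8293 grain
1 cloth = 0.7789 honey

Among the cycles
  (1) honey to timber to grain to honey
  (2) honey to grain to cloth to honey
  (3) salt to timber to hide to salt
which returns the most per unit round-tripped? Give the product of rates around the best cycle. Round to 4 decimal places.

(1) 0.385 × 2.021 × 1.092 = 0.84967
(2) 0.8293 × 1.358 × 0.7789 = 0.87719
(3) 1.318 × 3.039 × 0.2329 = 0.93286
Highest is cycle (3) at 0.9329 (≤1, no arbitrage).

0.9329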